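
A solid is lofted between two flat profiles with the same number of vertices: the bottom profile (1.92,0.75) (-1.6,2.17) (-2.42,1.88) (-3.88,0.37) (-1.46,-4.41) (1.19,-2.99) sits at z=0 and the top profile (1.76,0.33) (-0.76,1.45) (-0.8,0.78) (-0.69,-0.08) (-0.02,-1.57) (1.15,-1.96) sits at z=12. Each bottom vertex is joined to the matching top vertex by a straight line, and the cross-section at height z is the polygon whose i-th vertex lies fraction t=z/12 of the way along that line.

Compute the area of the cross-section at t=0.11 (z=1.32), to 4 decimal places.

Area at t=0.11: 21.1753

Cross-section at t=0.11: each vertex is (1-t)·p0[i] + t·p1[i].
  v1: (1-0.11)·(1.92,0.75) + 0.11·(1.76,0.33) = (1.9024,0.7038)
  v2: (1-0.11)·(-1.6,2.17) + 0.11·(-0.76,1.45) = (-1.5076,2.0908)
  v3: (1-0.11)·(-2.42,1.88) + 0.11·(-0.8,0.78) = (-2.2418,1.7590)
  v4: (1-0.11)·(-3.88,0.37) + 0.11·(-0.69,-0.08) = (-3.5291,0.3205)
  v5: (1-0.11)·(-1.46,-4.41) + 0.11·(-0.02,-1.57) = (-1.3016,-4.0976)
  v6: (1-0.11)·(1.19,-2.99) + 0.11·(1.15,-1.96) = (1.1856,-2.8767)
Shoelace sum Σ(x_i·y_{i+1} − x_{i+1}·y_i):
  i=1: 1.9024·2.0908 − -1.5076·0.7038 = +5.0386 (running +5.0386)
  i=2: -1.5076·1.7590 − -2.2418·2.0908 = +2.0353 (running +7.0739)
  i=3: -2.2418·0.3205 − -3.5291·1.7590 = +5.4892 (running +12.5631)
  i=4: -3.5291·-4.0976 − -1.3016·0.3205 = +14.8780 (running +27.4411)
  i=5: -1.3016·-2.8767 − 1.1856·-4.0976 = +8.6024 (running +36.0435)
  i=6: 1.1856·0.7038 − 1.9024·-2.8767 = +6.3071 (running +42.3506)
Area = |Σ|/2 = |42.3506|/2 = 21.1753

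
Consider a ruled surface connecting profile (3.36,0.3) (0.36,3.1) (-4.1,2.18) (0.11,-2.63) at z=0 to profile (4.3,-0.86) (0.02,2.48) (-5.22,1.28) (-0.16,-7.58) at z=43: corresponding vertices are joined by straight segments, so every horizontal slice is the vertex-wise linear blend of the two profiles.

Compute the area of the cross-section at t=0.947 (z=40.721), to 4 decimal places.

Area at t=0.947: 46.4519

Cross-section at t=0.947: each vertex is (1-t)·p0[i] + t·p1[i].
  v1: (1-0.947)·(3.36,0.3) + 0.947·(4.3,-0.86) = (4.2502,-0.7985)
  v2: (1-0.947)·(0.36,3.1) + 0.947·(0.02,2.48) = (0.0380,2.5129)
  v3: (1-0.947)·(-4.1,2.18) + 0.947·(-5.22,1.28) = (-5.1606,1.3277)
  v4: (1-0.947)·(0.11,-2.63) + 0.947·(-0.16,-7.58) = (-0.1457,-7.3177)
Shoelace sum Σ(x_i·y_{i+1} − x_{i+1}·y_i):
  i=1: 4.2502·2.5129 − 0.0380·-0.7985 = +10.7105 (running +10.7105)
  i=2: 0.0380·1.3277 − -5.1606·2.5129 = +13.0184 (running +23.7289)
  i=3: -5.1606·-7.3177 − -0.1457·1.3277 = +37.9572 (running +61.6861)
  i=4: -0.1457·-0.7985 − 4.2502·-7.3177 = +31.2177 (running +92.9038)
Area = |Σ|/2 = |92.9038|/2 = 46.4519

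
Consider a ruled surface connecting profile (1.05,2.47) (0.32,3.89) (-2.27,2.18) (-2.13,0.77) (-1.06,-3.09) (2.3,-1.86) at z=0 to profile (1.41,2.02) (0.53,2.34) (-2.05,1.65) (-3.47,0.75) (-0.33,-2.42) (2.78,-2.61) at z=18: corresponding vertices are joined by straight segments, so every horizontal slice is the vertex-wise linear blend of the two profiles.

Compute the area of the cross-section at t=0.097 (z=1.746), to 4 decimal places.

Cross-section at t=0.097: each vertex is (1-t)·p0[i] + t·p1[i].
  v1: (1-0.097)·(1.05,2.47) + 0.097·(1.41,2.02) = (1.0849,2.4264)
  v2: (1-0.097)·(0.32,3.89) + 0.097·(0.53,2.34) = (0.3404,3.7397)
  v3: (1-0.097)·(-2.27,2.18) + 0.097·(-2.05,1.65) = (-2.2487,2.1286)
  v4: (1-0.097)·(-2.13,0.77) + 0.097·(-3.47,0.75) = (-2.2600,0.7681)
  v5: (1-0.097)·(-1.06,-3.09) + 0.097·(-0.33,-2.42) = (-0.9892,-3.0250)
  v6: (1-0.097)·(2.3,-1.86) + 0.097·(2.78,-2.61) = (2.3466,-1.9327)
Shoelace sum Σ(x_i·y_{i+1} − x_{i+1}·y_i):
  i=1: 1.0849·3.7397 − 0.3404·2.4264 = +3.2314 (running +3.2314)
  i=2: 0.3404·2.1286 − -2.2487·3.7397 = +9.1337 (running +12.3651)
  i=3: -2.2487·0.7681 − -2.2600·2.1286 = +3.0835 (running +15.4485)
  i=4: -2.2600·-3.0250 − -0.9892·0.7681 = +7.5962 (running +23.0448)
  i=5: -0.9892·-1.9327 − 2.3466·-3.0250 = +9.0102 (running +32.0550)
  i=6: 2.3466·2.4264 − 1.0849·-1.9327 = +7.7905 (running +39.8454)
Area = |Σ|/2 = |39.8454|/2 = 19.9227

Area at t=0.097: 19.9227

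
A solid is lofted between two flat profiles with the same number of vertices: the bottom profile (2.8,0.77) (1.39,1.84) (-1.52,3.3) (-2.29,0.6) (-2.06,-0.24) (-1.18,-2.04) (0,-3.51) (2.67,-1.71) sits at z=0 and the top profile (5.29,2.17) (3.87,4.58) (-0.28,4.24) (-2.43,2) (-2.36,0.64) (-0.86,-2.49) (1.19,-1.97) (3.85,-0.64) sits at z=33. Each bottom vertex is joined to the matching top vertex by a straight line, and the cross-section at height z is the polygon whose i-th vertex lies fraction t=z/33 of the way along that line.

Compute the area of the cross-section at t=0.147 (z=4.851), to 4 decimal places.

Area at t=0.147: 24.1947

Cross-section at t=0.147: each vertex is (1-t)·p0[i] + t·p1[i].
  v1: (1-0.147)·(2.8,0.77) + 0.147·(5.29,2.17) = (3.1660,0.9758)
  v2: (1-0.147)·(1.39,1.84) + 0.147·(3.87,4.58) = (1.7546,2.2428)
  v3: (1-0.147)·(-1.52,3.3) + 0.147·(-0.28,4.24) = (-1.3377,3.4382)
  v4: (1-0.147)·(-2.29,0.6) + 0.147·(-2.43,2) = (-2.3106,0.8058)
  v5: (1-0.147)·(-2.06,-0.24) + 0.147·(-2.36,0.64) = (-2.1041,-0.1106)
  v6: (1-0.147)·(-1.18,-2.04) + 0.147·(-0.86,-2.49) = (-1.1330,-2.1061)
  v7: (1-0.147)·(0,-3.51) + 0.147·(1.19,-1.97) = (0.1749,-3.2836)
  v8: (1-0.147)·(2.67,-1.71) + 0.147·(3.85,-0.64) = (2.8435,-1.5527)
Shoelace sum Σ(x_i·y_{i+1} − x_{i+1}·y_i):
  i=1: 3.1660·2.2428 − 1.7546·0.9758 = +5.3886 (running +5.3886)
  i=2: 1.7546·3.4382 − -1.3377·2.2428 = +9.0327 (running +14.4213)
  i=3: -1.3377·0.8058 − -2.3106·3.4382 = +6.8663 (running +21.2876)
  i=4: -2.3106·-0.1106 − -2.1041·0.8058 = +1.9511 (running +23.2387)
  i=5: -2.1041·-2.1061 − -1.1330·-0.1106 = +4.3062 (running +27.5449)
  i=6: -1.1330·-3.2836 − 0.1749·-2.1061 = +4.0886 (running +31.6335)
  i=7: 0.1749·-1.5527 − 2.8435·-3.2836 = +9.0652 (running +40.6988)
  i=8: 2.8435·0.9758 − 3.1660·-1.5527 = +7.6906 (running +48.3893)
Area = |Σ|/2 = |48.3893|/2 = 24.1947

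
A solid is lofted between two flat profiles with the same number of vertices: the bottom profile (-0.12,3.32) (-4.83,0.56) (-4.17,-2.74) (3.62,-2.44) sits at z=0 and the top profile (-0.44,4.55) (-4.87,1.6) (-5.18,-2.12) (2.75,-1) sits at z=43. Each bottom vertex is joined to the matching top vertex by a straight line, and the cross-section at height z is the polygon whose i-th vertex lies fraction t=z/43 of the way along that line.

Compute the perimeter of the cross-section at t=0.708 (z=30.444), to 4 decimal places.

Perimeter at t=0.708: 23.4316

Cross-section at t=0.708: each vertex is (1-t)·p0[i] + t·p1[i].
  v1: (1-0.708)·(-0.12,3.32) + 0.708·(-0.44,4.55) = (-0.3466,4.1908)
  v2: (1-0.708)·(-4.83,0.56) + 0.708·(-4.87,1.6) = (-4.8583,1.2963)
  v3: (1-0.708)·(-4.17,-2.74) + 0.708·(-5.18,-2.12) = (-4.8851,-2.3010)
  v4: (1-0.708)·(3.62,-2.44) + 0.708·(2.75,-1) = (3.0040,-1.4205)
Perimeter = Σ |v_{i+1} − v_i|:
  edge 1→2: √(-4.5118² + -2.8945²) = 5.3604 (running 5.3604)
  edge 2→3: √(-0.0268² + -3.5974²) = 3.5975 (running 8.9579)
  edge 3→4: √(7.8891² + 0.8806²) = 7.9381 (running 16.8960)
  edge 4→1: √(-3.3506² + 5.6113²) = 6.5356 (running 23.4316)
Perimeter = 23.4316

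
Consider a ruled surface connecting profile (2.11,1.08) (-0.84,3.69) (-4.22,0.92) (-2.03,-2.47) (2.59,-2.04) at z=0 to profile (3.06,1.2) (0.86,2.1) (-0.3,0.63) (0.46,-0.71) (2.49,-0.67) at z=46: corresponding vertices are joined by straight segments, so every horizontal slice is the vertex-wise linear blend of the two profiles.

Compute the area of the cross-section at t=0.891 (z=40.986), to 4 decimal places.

Area at t=0.891: 8.0213

Cross-section at t=0.891: each vertex is (1-t)·p0[i] + t·p1[i].
  v1: (1-0.891)·(2.11,1.08) + 0.891·(3.06,1.2) = (2.9564,1.1869)
  v2: (1-0.891)·(-0.84,3.69) + 0.891·(0.86,2.1) = (0.6747,2.2733)
  v3: (1-0.891)·(-4.22,0.92) + 0.891·(-0.3,0.63) = (-0.7273,0.6616)
  v4: (1-0.891)·(-2.03,-2.47) + 0.891·(0.46,-0.71) = (0.1886,-0.9018)
  v5: (1-0.891)·(2.59,-2.04) + 0.891·(2.49,-0.67) = (2.5009,-0.8193)
Shoelace sum Σ(x_i·y_{i+1} − x_{i+1}·y_i):
  i=1: 2.9564·2.2733 − 0.6747·1.1869 = +5.9201 (running +5.9201)
  i=2: 0.6747·0.6616 − -0.7273·2.2733 = +2.0997 (running +8.0198)
  i=3: -0.7273·-0.9018 − 0.1886·0.6616 = +0.5311 (running +8.5510)
  i=4: 0.1886·-0.8193 − 2.5009·-0.9018 = +2.1009 (running +10.6518)
  i=5: 2.5009·1.1869 − 2.9564·-0.8193 = +5.3907 (running +16.0425)
Area = |Σ|/2 = |16.0425|/2 = 8.0213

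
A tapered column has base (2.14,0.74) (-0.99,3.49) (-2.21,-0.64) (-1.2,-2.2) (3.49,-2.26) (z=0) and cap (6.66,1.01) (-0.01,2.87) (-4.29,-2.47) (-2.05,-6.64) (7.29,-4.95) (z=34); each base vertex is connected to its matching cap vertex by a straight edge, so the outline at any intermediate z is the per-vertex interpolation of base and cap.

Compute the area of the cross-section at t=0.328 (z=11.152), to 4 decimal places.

Cross-section at t=0.328: each vertex is (1-t)·p0[i] + t·p1[i].
  v1: (1-0.328)·(2.14,0.74) + 0.328·(6.66,1.01) = (3.6226,0.8286)
  v2: (1-0.328)·(-0.99,3.49) + 0.328·(-0.01,2.87) = (-0.6686,3.2866)
  v3: (1-0.328)·(-2.21,-0.64) + 0.328·(-4.29,-2.47) = (-2.8922,-1.2402)
  v4: (1-0.328)·(-1.2,-2.2) + 0.328·(-2.05,-6.64) = (-1.4788,-3.6563)
  v5: (1-0.328)·(3.49,-2.26) + 0.328·(7.29,-4.95) = (4.7364,-3.1423)
Shoelace sum Σ(x_i·y_{i+1} − x_{i+1}·y_i):
  i=1: 3.6226·3.2866 − -0.6686·0.8286 = +12.4600 (running +12.4600)
  i=2: -0.6686·-1.2402 − -2.8922·3.2866 = +10.3349 (running +22.7949)
  i=3: -2.8922·-3.6563 − -1.4788·-1.2402 = +8.7409 (running +31.5358)
  i=4: -1.4788·-3.1423 − 4.7364·-3.6563 = +21.9647 (running +53.5005)
  i=5: 4.7364·0.8286 − 3.6226·-3.1423 = +15.3076 (running +68.8081)
Area = |Σ|/2 = |68.8081|/2 = 34.4040

Area at t=0.328: 34.4040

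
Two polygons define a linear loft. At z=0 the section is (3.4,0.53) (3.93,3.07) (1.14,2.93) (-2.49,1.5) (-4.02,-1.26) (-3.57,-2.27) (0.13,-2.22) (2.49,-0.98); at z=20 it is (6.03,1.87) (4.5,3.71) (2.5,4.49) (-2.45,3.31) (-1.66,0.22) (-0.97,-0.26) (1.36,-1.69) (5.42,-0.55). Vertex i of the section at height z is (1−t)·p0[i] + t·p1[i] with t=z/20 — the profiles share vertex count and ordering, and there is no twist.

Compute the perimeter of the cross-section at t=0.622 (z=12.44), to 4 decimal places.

Cross-section at t=0.622: each vertex is (1-t)·p0[i] + t·p1[i].
  v1: (1-0.622)·(3.4,0.53) + 0.622·(6.03,1.87) = (5.0359,1.3635)
  v2: (1-0.622)·(3.93,3.07) + 0.622·(4.5,3.71) = (4.2845,3.4681)
  v3: (1-0.622)·(1.14,2.93) + 0.622·(2.5,4.49) = (1.9859,3.9003)
  v4: (1-0.622)·(-2.49,1.5) + 0.622·(-2.45,3.31) = (-2.4651,2.6258)
  v5: (1-0.622)·(-4.02,-1.26) + 0.622·(-1.66,0.22) = (-2.5521,-0.3394)
  v6: (1-0.622)·(-3.57,-2.27) + 0.622·(-0.97,-0.26) = (-1.9528,-1.0198)
  v7: (1-0.622)·(0.13,-2.22) + 0.622·(1.36,-1.69) = (0.8951,-1.8903)
  v8: (1-0.622)·(2.49,-0.98) + 0.622·(5.42,-0.55) = (4.3125,-0.7125)
Perimeter = Σ |v_{i+1} − v_i|:
  edge 1→2: √(-0.7513² + 2.1046²) = 2.2347 (running 2.2347)
  edge 2→3: √(-2.2986² + 0.4322²) = 2.3389 (running 4.5736)
  edge 3→4: √(-4.4510² + -1.2745²) = 4.6299 (running 9.2035)
  edge 4→5: √(-0.0870² + -2.9653²) = 2.9665 (running 12.1700)
  edge 5→6: √(0.5993² + -0.6803²) = 0.9066 (running 13.0767)
  edge 6→7: √(2.8479² + -0.8706²) = 2.9779 (running 16.0546)
  edge 7→8: √(3.4174² + 1.1778²) = 3.6147 (running 19.6693)
  edge 8→1: √(0.7234² + 2.0760²) = 2.1984 (running 21.8677)
Perimeter = 21.8677

Perimeter at t=0.622: 21.8677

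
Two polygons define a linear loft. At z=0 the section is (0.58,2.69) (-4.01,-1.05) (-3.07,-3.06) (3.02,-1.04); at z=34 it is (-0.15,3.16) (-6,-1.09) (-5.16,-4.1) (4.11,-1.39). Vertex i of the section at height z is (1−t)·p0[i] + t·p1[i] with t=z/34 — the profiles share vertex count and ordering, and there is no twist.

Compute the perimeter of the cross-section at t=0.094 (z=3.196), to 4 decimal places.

Perimeter at t=0.094: 19.6806

Cross-section at t=0.094: each vertex is (1-t)·p0[i] + t·p1[i].
  v1: (1-0.094)·(0.58,2.69) + 0.094·(-0.15,3.16) = (0.5114,2.7342)
  v2: (1-0.094)·(-4.01,-1.05) + 0.094·(-6,-1.09) = (-4.1971,-1.0538)
  v3: (1-0.094)·(-3.07,-3.06) + 0.094·(-5.16,-4.1) = (-3.2665,-3.1578)
  v4: (1-0.094)·(3.02,-1.04) + 0.094·(4.11,-1.39) = (3.1225,-1.0729)
Perimeter = Σ |v_{i+1} − v_i|:
  edge 1→2: √(-4.7084² + -3.7879²) = 6.0430 (running 6.0430)
  edge 2→3: √(0.9306² + -2.1040²) = 2.3006 (running 8.3436)
  edge 3→4: √(6.3889² + 2.0849²) = 6.7205 (running 15.0641)
  edge 4→1: √(-2.6111² + 3.8071²) = 4.6164 (running 19.6806)
Perimeter = 19.6806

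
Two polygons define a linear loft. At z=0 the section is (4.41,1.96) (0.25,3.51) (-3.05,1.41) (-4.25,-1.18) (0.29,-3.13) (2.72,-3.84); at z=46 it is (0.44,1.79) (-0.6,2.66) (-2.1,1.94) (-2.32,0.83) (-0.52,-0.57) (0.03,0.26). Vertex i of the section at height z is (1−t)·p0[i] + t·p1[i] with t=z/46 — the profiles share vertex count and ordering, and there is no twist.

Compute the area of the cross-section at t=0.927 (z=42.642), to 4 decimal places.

Area at t=0.927: 6.9194

Cross-section at t=0.927: each vertex is (1-t)·p0[i] + t·p1[i].
  v1: (1-0.927)·(4.41,1.96) + 0.927·(0.44,1.79) = (0.7298,1.8024)
  v2: (1-0.927)·(0.25,3.51) + 0.927·(-0.6,2.66) = (-0.5380,2.7221)
  v3: (1-0.927)·(-3.05,1.41) + 0.927·(-2.1,1.94) = (-2.1694,1.9013)
  v4: (1-0.927)·(-4.25,-1.18) + 0.927·(-2.32,0.83) = (-2.4609,0.6833)
  v5: (1-0.927)·(0.29,-3.13) + 0.927·(-0.52,-0.57) = (-0.4609,-0.7569)
  v6: (1-0.927)·(2.72,-3.84) + 0.927·(0.03,0.26) = (0.2264,-0.0393)
Shoelace sum Σ(x_i·y_{i+1} − x_{i+1}·y_i):
  i=1: 0.7298·2.7221 − -0.5380·1.8024 = +2.9562 (running +2.9562)
  i=2: -0.5380·1.9013 − -2.1694·2.7221 = +4.8823 (running +7.8385)
  i=3: -2.1694·0.6833 − -2.4609·1.9013 = +3.1967 (running +11.0351)
  i=4: -2.4609·-0.7569 − -0.4609·0.6833 = +2.1775 (running +13.2126)
  i=5: -0.4609·-0.0393 − 0.2264·-0.7569 = +0.1894 (running +13.4021)
  i=6: 0.2264·1.8024 − 0.7298·-0.0393 = +0.4367 (running +13.8388)
Area = |Σ|/2 = |13.8388|/2 = 6.9194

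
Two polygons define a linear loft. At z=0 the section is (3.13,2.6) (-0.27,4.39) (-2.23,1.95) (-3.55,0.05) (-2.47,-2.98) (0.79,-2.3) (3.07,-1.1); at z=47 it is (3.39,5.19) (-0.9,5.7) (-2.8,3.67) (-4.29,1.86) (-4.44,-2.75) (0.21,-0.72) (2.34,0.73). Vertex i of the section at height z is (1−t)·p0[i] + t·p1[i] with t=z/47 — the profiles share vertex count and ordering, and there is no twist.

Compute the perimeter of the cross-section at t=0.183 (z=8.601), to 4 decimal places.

Perimeter at t=0.183: 22.7531

Cross-section at t=0.183: each vertex is (1-t)·p0[i] + t·p1[i].
  v1: (1-0.183)·(3.13,2.6) + 0.183·(3.39,5.19) = (3.1776,3.0740)
  v2: (1-0.183)·(-0.27,4.39) + 0.183·(-0.9,5.7) = (-0.3853,4.6297)
  v3: (1-0.183)·(-2.23,1.95) + 0.183·(-2.8,3.67) = (-2.3343,2.2648)
  v4: (1-0.183)·(-3.55,0.05) + 0.183·(-4.29,1.86) = (-3.6854,0.3812)
  v5: (1-0.183)·(-2.47,-2.98) + 0.183·(-4.44,-2.75) = (-2.8305,-2.9379)
  v6: (1-0.183)·(0.79,-2.3) + 0.183·(0.21,-0.72) = (0.6839,-2.0109)
  v7: (1-0.183)·(3.07,-1.1) + 0.183·(2.34,0.73) = (2.9364,-0.7651)
Perimeter = Σ |v_{i+1} − v_i|:
  edge 1→2: √(-3.5629² + 1.5558²) = 3.8877 (running 3.8877)
  edge 2→3: √(-1.9490² + -2.3650²) = 3.0646 (running 6.9523)
  edge 3→4: √(-1.3511² + -1.8835²) = 2.3180 (running 9.2703)
  edge 4→5: √(0.8549² + -3.3191²) = 3.4275 (running 12.6978)
  edge 5→6: √(3.5144² + 0.9271²) = 3.6346 (running 16.3324)
  edge 6→7: √(2.2526² + 1.2457²) = 2.5741 (running 18.9065)
  edge 7→1: √(0.2412² + 3.8391²) = 3.8466 (running 22.7531)
Perimeter = 22.7531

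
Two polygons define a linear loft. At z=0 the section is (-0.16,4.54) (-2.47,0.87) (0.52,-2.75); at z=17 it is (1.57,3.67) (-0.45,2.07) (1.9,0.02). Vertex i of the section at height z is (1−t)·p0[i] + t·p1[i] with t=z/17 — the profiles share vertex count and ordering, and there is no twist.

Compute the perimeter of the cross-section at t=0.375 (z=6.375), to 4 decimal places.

Perimeter at t=0.375: 13.6790

Cross-section at t=0.375: each vertex is (1-t)·p0[i] + t·p1[i].
  v1: (1-0.375)·(-0.16,4.54) + 0.375·(1.57,3.67) = (0.4888,4.2138)
  v2: (1-0.375)·(-2.47,0.87) + 0.375·(-0.45,2.07) = (-1.7125,1.3200)
  v3: (1-0.375)·(0.52,-2.75) + 0.375·(1.9,0.02) = (1.0375,-1.7112)
Perimeter = Σ |v_{i+1} − v_i|:
  edge 1→2: √(-2.2012² + -2.8938²) = 3.6358 (running 3.6358)
  edge 2→3: √(2.7500² + -3.0312²) = 4.0928 (running 7.7286)
  edge 3→1: √(-0.5487² + 5.9250²) = 5.9504 (running 13.6790)
Perimeter = 13.6790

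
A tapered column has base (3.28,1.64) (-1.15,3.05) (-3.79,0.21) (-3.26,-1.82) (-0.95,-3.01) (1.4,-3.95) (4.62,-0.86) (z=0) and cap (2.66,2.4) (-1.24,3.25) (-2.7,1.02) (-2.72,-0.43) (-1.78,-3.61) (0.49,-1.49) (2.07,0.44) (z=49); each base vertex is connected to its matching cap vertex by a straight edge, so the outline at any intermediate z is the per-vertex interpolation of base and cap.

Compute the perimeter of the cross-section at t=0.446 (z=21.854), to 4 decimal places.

Perimeter at t=0.446: 20.3967

Cross-section at t=0.446: each vertex is (1-t)·p0[i] + t·p1[i].
  v1: (1-0.446)·(3.28,1.64) + 0.446·(2.66,2.4) = (3.0035,1.9790)
  v2: (1-0.446)·(-1.15,3.05) + 0.446·(-1.24,3.25) = (-1.1901,3.1392)
  v3: (1-0.446)·(-3.79,0.21) + 0.446·(-2.7,1.02) = (-3.3039,0.5713)
  v4: (1-0.446)·(-3.26,-1.82) + 0.446·(-2.72,-0.43) = (-3.0192,-1.2001)
  v5: (1-0.446)·(-0.95,-3.01) + 0.446·(-1.78,-3.61) = (-1.3202,-3.2776)
  v6: (1-0.446)·(1.4,-3.95) + 0.446·(0.49,-1.49) = (0.9941,-2.8528)
  v7: (1-0.446)·(4.62,-0.86) + 0.446·(2.07,0.44) = (3.4827,-0.2802)
Perimeter = Σ |v_{i+1} − v_i|:
  edge 1→2: √(-4.1936² + 1.1602²) = 4.3512 (running 4.3512)
  edge 2→3: √(-2.1137² + -2.5679²) = 3.3260 (running 7.6771)
  edge 3→4: √(0.2847² + -1.7713²) = 1.7941 (running 9.4712)
  edge 4→5: √(1.6990² + -2.0775²) = 2.6838 (running 12.1550)
  edge 5→6: √(2.3143² + 0.4248²) = 2.3530 (running 14.5080)
  edge 6→7: √(2.4886² + 2.5726²) = 3.5793 (running 18.0873)
  edge 7→1: √(-0.4792² + 2.2592²) = 2.3094 (running 20.3967)
Perimeter = 20.3967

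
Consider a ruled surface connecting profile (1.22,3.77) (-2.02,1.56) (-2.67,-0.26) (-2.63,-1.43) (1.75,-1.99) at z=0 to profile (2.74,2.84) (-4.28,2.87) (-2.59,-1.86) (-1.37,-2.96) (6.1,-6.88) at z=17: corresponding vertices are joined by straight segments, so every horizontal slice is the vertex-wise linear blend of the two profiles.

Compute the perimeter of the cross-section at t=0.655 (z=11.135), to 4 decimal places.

Cross-section at t=0.655: each vertex is (1-t)·p0[i] + t·p1[i].
  v1: (1-0.655)·(1.22,3.77) + 0.655·(2.74,2.84) = (2.2156,3.1608)
  v2: (1-0.655)·(-2.02,1.56) + 0.655·(-4.28,2.87) = (-3.5003,2.4181)
  v3: (1-0.655)·(-2.67,-0.26) + 0.655·(-2.59,-1.86) = (-2.6176,-1.3080)
  v4: (1-0.655)·(-2.63,-1.43) + 0.655·(-1.37,-2.96) = (-1.8047,-2.4322)
  v5: (1-0.655)·(1.75,-1.99) + 0.655·(6.1,-6.88) = (4.5992,-5.1929)
Perimeter = Σ |v_{i+1} − v_i|:
  edge 1→2: √(-5.7159² + -0.7428²) = 5.7640 (running 5.7640)
  edge 2→3: √(0.8827² + -3.7261²) = 3.8292 (running 9.5931)
  edge 3→4: √(0.8129² + -1.1241²) = 1.3873 (running 10.9804)
  edge 4→5: √(6.4040² + -2.7608²) = 6.9737 (running 17.9541)
  edge 5→1: √(-2.3836² + 8.3538²) = 8.6872 (running 26.6413)
Perimeter = 26.6413

Perimeter at t=0.655: 26.6413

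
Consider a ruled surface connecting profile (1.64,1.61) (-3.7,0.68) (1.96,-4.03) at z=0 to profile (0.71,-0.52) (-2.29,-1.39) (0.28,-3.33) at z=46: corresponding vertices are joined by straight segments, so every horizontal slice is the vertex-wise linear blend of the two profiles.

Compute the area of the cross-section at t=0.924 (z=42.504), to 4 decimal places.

Cross-section at t=0.924: each vertex is (1-t)·p0[i] + t·p1[i].
  v1: (1-0.924)·(1.64,1.61) + 0.924·(0.71,-0.52) = (0.7807,-0.3581)
  v2: (1-0.924)·(-3.7,0.68) + 0.924·(-2.29,-1.39) = (-2.3972,-1.2327)
  v3: (1-0.924)·(1.96,-4.03) + 0.924·(0.28,-3.33) = (0.4077,-3.3832)
Shoelace sum Σ(x_i·y_{i+1} − x_{i+1}·y_i):
  i=1: 0.7807·-1.2327 − -2.3972·-0.3581 = -1.8208 (running -1.8208)
  i=2: -2.3972·-3.3832 − 0.4077·-1.2327 = +8.6126 (running +6.7918)
  i=3: 0.4077·-0.3581 − 0.7807·-3.3832 = +2.4952 (running +9.2870)
Area = |Σ|/2 = |9.2870|/2 = 4.6435

Area at t=0.924: 4.6435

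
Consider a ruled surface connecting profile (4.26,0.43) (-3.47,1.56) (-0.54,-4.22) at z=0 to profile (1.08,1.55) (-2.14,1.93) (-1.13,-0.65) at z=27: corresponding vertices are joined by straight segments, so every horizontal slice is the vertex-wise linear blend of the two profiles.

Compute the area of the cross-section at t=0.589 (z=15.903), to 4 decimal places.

Area at t=0.589: 9.2622

Cross-section at t=0.589: each vertex is (1-t)·p0[i] + t·p1[i].
  v1: (1-0.589)·(4.26,0.43) + 0.589·(1.08,1.55) = (2.3870,1.0897)
  v2: (1-0.589)·(-3.47,1.56) + 0.589·(-2.14,1.93) = (-2.6866,1.7779)
  v3: (1-0.589)·(-0.54,-4.22) + 0.589·(-1.13,-0.65) = (-0.8875,-2.1173)
Shoelace sum Σ(x_i·y_{i+1} − x_{i+1}·y_i):
  i=1: 2.3870·1.7779 − -2.6866·1.0897 = +7.1715 (running +7.1715)
  i=2: -2.6866·-2.1173 − -0.8875·1.7779 = +7.2663 (running +14.4377)
  i=3: -0.8875·1.0897 − 2.3870·-2.1173 = +4.0868 (running +18.5245)
Area = |Σ|/2 = |18.5245|/2 = 9.2622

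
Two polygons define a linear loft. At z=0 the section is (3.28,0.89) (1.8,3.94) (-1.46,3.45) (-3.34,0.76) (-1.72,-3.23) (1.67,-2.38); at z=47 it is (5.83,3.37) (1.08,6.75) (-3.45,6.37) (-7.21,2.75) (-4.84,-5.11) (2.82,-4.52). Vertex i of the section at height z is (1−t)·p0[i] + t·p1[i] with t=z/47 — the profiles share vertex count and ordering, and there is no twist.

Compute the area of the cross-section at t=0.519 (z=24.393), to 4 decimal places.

Cross-section at t=0.519: each vertex is (1-t)·p0[i] + t·p1[i].
  v1: (1-0.519)·(3.28,0.89) + 0.519·(5.83,3.37) = (4.6034,2.1771)
  v2: (1-0.519)·(1.8,3.94) + 0.519·(1.08,6.75) = (1.4263,5.3984)
  v3: (1-0.519)·(-1.46,3.45) + 0.519·(-3.45,6.37) = (-2.4928,4.9655)
  v4: (1-0.519)·(-3.34,0.76) + 0.519·(-7.21,2.75) = (-5.3485,1.7928)
  v5: (1-0.519)·(-1.72,-3.23) + 0.519·(-4.84,-5.11) = (-3.3393,-4.2057)
  v6: (1-0.519)·(1.67,-2.38) + 0.519·(2.82,-4.52) = (2.2668,-3.4907)
Shoelace sum Σ(x_i·y_{i+1} − x_{i+1}·y_i):
  i=1: 4.6034·5.3984 − 1.4263·2.1771 = +21.7459 (running +21.7459)
  i=2: 1.4263·4.9655 − -2.4928·5.3984 = +20.5395 (running +42.2855)
  i=3: -2.4928·1.7928 − -5.3485·4.9655 = +22.0889 (running +64.3744)
  i=4: -5.3485·-4.2057 − -3.3393·1.7928 = +28.4811 (running +92.8555)
  i=5: -3.3393·-3.4907 − 2.2668·-4.2057 = +21.1900 (running +114.0455)
  i=6: 2.2668·2.1771 − 4.6034·-3.4907 = +21.0043 (running +135.0498)
Area = |Σ|/2 = |135.0498|/2 = 67.5249

Area at t=0.519: 67.5249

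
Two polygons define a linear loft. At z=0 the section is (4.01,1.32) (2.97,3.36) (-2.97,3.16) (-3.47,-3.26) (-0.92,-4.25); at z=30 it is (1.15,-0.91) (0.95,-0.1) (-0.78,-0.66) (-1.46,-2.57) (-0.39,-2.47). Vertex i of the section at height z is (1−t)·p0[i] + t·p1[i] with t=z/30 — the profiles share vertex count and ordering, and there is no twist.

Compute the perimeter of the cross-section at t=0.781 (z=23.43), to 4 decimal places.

Perimeter at t=0.781: 11.5494

Cross-section at t=0.781: each vertex is (1-t)·p0[i] + t·p1[i].
  v1: (1-0.781)·(4.01,1.32) + 0.781·(1.15,-0.91) = (1.7763,-0.4216)
  v2: (1-0.781)·(2.97,3.36) + 0.781·(0.95,-0.1) = (1.3924,0.6577)
  v3: (1-0.781)·(-2.97,3.16) + 0.781·(-0.78,-0.66) = (-1.2596,0.1766)
  v4: (1-0.781)·(-3.47,-3.26) + 0.781·(-1.46,-2.57) = (-1.9002,-2.7211)
  v5: (1-0.781)·(-0.92,-4.25) + 0.781·(-0.39,-2.47) = (-0.5061,-2.8598)
Perimeter = Σ |v_{i+1} − v_i|:
  edge 1→2: √(-0.3840² + 1.0794²) = 1.1456 (running 1.1456)
  edge 2→3: √(-2.6520² + -0.4812²) = 2.6953 (running 3.8409)
  edge 3→4: √(-0.6406² + -2.8977²) = 2.9677 (running 6.8086)
  edge 4→5: √(1.3941² + -0.1387²) = 1.4010 (running 8.2096)
  edge 5→1: √(2.2824² + 2.4382²) = 3.3398 (running 11.5494)
Perimeter = 11.5494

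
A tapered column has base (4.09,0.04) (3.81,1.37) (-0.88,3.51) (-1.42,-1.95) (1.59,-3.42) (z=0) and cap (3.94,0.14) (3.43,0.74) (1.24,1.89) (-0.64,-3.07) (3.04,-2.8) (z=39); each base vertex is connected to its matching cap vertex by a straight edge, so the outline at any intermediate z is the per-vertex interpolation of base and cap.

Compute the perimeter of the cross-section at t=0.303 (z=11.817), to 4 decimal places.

Cross-section at t=0.303: each vertex is (1-t)·p0[i] + t·p1[i].
  v1: (1-0.303)·(4.09,0.04) + 0.303·(3.94,0.14) = (4.0446,0.0703)
  v2: (1-0.303)·(3.81,1.37) + 0.303·(3.43,0.74) = (3.6949,1.1791)
  v3: (1-0.303)·(-0.88,3.51) + 0.303·(1.24,1.89) = (-0.2376,3.0191)
  v4: (1-0.303)·(-1.42,-1.95) + 0.303·(-0.64,-3.07) = (-1.1837,-2.2894)
  v5: (1-0.303)·(1.59,-3.42) + 0.303·(3.04,-2.8) = (2.0293,-3.2321)
Perimeter = Σ |v_{i+1} − v_i|:
  edge 1→2: √(-0.3497² + 1.1088²) = 1.1626 (running 1.1626)
  edge 2→3: √(-3.9325² + 1.8400²) = 4.3417 (running 5.5043)
  edge 3→4: √(-0.9460² + -5.3085²) = 5.3921 (running 10.8965)
  edge 4→5: √(3.2130² + -0.9428²) = 3.3485 (running 14.2449)
  edge 5→1: √(2.0152² + 3.3024²) = 3.8687 (running 18.1137)
Perimeter = 18.1137

Perimeter at t=0.303: 18.1137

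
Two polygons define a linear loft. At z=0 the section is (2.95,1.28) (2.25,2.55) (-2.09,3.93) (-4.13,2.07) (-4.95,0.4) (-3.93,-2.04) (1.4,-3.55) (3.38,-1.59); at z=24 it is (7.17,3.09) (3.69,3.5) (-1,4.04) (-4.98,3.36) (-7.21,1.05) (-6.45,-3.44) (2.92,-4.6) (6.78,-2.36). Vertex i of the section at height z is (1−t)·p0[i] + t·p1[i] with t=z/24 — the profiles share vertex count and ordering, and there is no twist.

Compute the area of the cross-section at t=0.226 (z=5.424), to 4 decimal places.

Cross-section at t=0.226: each vertex is (1-t)·p0[i] + t·p1[i].
  v1: (1-0.226)·(2.95,1.28) + 0.226·(7.17,3.09) = (3.9037,1.6891)
  v2: (1-0.226)·(2.25,2.55) + 0.226·(3.69,3.5) = (2.5754,2.7647)
  v3: (1-0.226)·(-2.09,3.93) + 0.226·(-1,4.04) = (-1.8437,3.9549)
  v4: (1-0.226)·(-4.13,2.07) + 0.226·(-4.98,3.36) = (-4.3221,2.3615)
  v5: (1-0.226)·(-4.95,0.4) + 0.226·(-7.21,1.05) = (-5.4608,0.5469)
  v6: (1-0.226)·(-3.93,-2.04) + 0.226·(-6.45,-3.44) = (-4.4995,-2.3564)
  v7: (1-0.226)·(1.4,-3.55) + 0.226·(2.92,-4.6) = (1.7435,-3.7873)
  v8: (1-0.226)·(3.38,-1.59) + 0.226·(6.78,-2.36) = (4.1484,-1.7640)
Shoelace sum Σ(x_i·y_{i+1} − x_{i+1}·y_i):
  i=1: 3.9037·2.7647 − 2.5754·1.6891 = +6.4425 (running +6.4425)
  i=2: 2.5754·3.9549 − -1.8437·2.7647 = +15.2827 (running +21.7252)
  i=3: -1.8437·2.3615 − -4.3221·3.9549 = +12.7394 (running +34.4646)
  i=4: -4.3221·0.5469 − -5.4608·2.3615 = +10.5320 (running +44.9967)
  i=5: -5.4608·-2.3564 − -4.4995·0.5469 = +15.3285 (running +60.3252)
  i=6: -4.4995·-3.7873 − 1.7435·-2.3564 = +21.1495 (running +81.4747)
  i=7: 1.7435·-1.7640 − 4.1484·-3.7873 = +12.6356 (running +94.1103)
  i=8: 4.1484·1.6891 − 3.9037·-1.7640 = +13.8931 (running +108.0034)
Area = |Σ|/2 = |108.0034|/2 = 54.0017

Area at t=0.226: 54.0017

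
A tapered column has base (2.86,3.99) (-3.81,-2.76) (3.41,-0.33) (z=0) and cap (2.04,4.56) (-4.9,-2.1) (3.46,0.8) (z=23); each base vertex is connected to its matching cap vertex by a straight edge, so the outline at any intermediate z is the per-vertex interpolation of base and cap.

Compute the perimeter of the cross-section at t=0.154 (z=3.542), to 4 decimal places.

Perimeter at t=0.154: 21.6051

Cross-section at t=0.154: each vertex is (1-t)·p0[i] + t·p1[i].
  v1: (1-0.154)·(2.86,3.99) + 0.154·(2.04,4.56) = (2.7337,4.0778)
  v2: (1-0.154)·(-3.81,-2.76) + 0.154·(-4.9,-2.1) = (-3.9779,-2.6584)
  v3: (1-0.154)·(3.41,-0.33) + 0.154·(3.46,0.8) = (3.4177,-0.1560)
Perimeter = Σ |v_{i+1} − v_i|:
  edge 1→2: √(-6.7116² + -6.7361²) = 9.5090 (running 9.5090)
  edge 2→3: √(7.3956² + 2.5024²) = 7.8074 (running 17.3164)
  edge 3→1: √(-0.6840² + 4.2338²) = 4.2887 (running 21.6051)
Perimeter = 21.6051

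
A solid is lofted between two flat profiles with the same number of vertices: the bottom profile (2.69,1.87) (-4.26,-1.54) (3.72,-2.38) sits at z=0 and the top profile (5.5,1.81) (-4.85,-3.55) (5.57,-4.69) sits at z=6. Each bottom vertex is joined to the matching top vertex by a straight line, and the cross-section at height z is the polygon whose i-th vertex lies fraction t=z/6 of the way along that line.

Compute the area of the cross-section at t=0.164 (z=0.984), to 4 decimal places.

Area at t=0.164: 18.9660

Cross-section at t=0.164: each vertex is (1-t)·p0[i] + t·p1[i].
  v1: (1-0.164)·(2.69,1.87) + 0.164·(5.5,1.81) = (3.1508,1.8602)
  v2: (1-0.164)·(-4.26,-1.54) + 0.164·(-4.85,-3.55) = (-4.3568,-1.8696)
  v3: (1-0.164)·(3.72,-2.38) + 0.164·(5.57,-4.69) = (4.0234,-2.7588)
Shoelace sum Σ(x_i·y_{i+1} − x_{i+1}·y_i):
  i=1: 3.1508·-1.8696 − -4.3568·1.8602 = +2.2133 (running +2.2133)
  i=2: -4.3568·-2.7588 − 4.0234·-1.8696 = +19.5419 (running +21.7552)
  i=3: 4.0234·1.8602 − 3.1508·-2.7588 = +16.1768 (running +37.9321)
Area = |Σ|/2 = |37.9321|/2 = 18.9660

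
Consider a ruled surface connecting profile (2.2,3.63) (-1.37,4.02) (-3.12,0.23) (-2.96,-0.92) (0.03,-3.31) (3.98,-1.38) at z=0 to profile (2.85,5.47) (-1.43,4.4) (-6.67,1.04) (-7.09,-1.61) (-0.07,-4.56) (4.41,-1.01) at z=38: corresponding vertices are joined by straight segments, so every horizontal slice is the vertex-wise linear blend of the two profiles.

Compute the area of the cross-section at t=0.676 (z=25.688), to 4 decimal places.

Area at t=0.676: 59.1151

Cross-section at t=0.676: each vertex is (1-t)·p0[i] + t·p1[i].
  v1: (1-0.676)·(2.2,3.63) + 0.676·(2.85,5.47) = (2.6394,4.8738)
  v2: (1-0.676)·(-1.37,4.02) + 0.676·(-1.43,4.4) = (-1.4106,4.2769)
  v3: (1-0.676)·(-3.12,0.23) + 0.676·(-6.67,1.04) = (-5.5198,0.7776)
  v4: (1-0.676)·(-2.96,-0.92) + 0.676·(-7.09,-1.61) = (-5.7519,-1.3864)
  v5: (1-0.676)·(0.03,-3.31) + 0.676·(-0.07,-4.56) = (-0.0376,-4.1550)
  v6: (1-0.676)·(3.98,-1.38) + 0.676·(4.41,-1.01) = (4.2707,-1.1299)
Shoelace sum Σ(x_i·y_{i+1} − x_{i+1}·y_i):
  i=1: 2.6394·4.2769 − -1.4106·4.8738 = +18.1632 (running +18.1632)
  i=2: -1.4106·0.7776 − -5.5198·4.2769 = +22.5107 (running +40.6740)
  i=3: -5.5198·-1.3864 − -5.7519·0.7776 = +12.1253 (running +52.7993)
  i=4: -5.7519·-4.1550 − -0.0376·-1.3864 = +23.8469 (running +76.6462)
  i=5: -0.0376·-1.1299 − 4.2707·-4.1550 = +17.7872 (running +94.4334)
  i=6: 4.2707·4.8738 − 2.6394·-1.1299 = +23.7968 (running +118.2302)
Area = |Σ|/2 = |118.2302|/2 = 59.1151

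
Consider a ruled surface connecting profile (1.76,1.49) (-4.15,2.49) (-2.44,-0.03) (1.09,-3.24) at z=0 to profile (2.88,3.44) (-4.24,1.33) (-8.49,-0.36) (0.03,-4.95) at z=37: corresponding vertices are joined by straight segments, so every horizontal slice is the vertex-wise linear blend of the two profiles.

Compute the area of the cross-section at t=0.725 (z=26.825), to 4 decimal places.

Area at t=0.725: 35.9973

Cross-section at t=0.725: each vertex is (1-t)·p0[i] + t·p1[i].
  v1: (1-0.725)·(1.76,1.49) + 0.725·(2.88,3.44) = (2.5720,2.9037)
  v2: (1-0.725)·(-4.15,2.49) + 0.725·(-4.24,1.33) = (-4.2153,1.6490)
  v3: (1-0.725)·(-2.44,-0.03) + 0.725·(-8.49,-0.36) = (-6.8262,-0.2692)
  v4: (1-0.725)·(1.09,-3.24) + 0.725·(0.03,-4.95) = (0.3215,-4.4798)
Shoelace sum Σ(x_i·y_{i+1} − x_{i+1}·y_i):
  i=1: 2.5720·1.6490 − -4.2153·2.9037 = +16.4813 (running +16.4813)
  i=2: -4.2153·-0.2692 − -6.8262·1.6490 = +12.3914 (running +28.8727)
  i=3: -6.8262·-4.4798 − 0.3215·-0.2692 = +30.6665 (running +59.5392)
  i=4: 0.3215·2.9037 − 2.5720·-4.4798 = +12.4555 (running +71.9946)
Area = |Σ|/2 = |71.9946|/2 = 35.9973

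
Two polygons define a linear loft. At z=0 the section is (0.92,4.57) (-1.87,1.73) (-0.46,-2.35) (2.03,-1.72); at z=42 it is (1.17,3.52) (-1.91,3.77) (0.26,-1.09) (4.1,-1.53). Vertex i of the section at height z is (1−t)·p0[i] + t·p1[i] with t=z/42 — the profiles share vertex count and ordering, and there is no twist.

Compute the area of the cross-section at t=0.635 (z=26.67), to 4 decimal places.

Cross-section at t=0.635: each vertex is (1-t)·p0[i] + t·p1[i].
  v1: (1-0.635)·(0.92,4.57) + 0.635·(1.17,3.52) = (1.0787,3.9032)
  v2: (1-0.635)·(-1.87,1.73) + 0.635·(-1.91,3.77) = (-1.8954,3.0254)
  v3: (1-0.635)·(-0.46,-2.35) + 0.635·(0.26,-1.09) = (-0.0028,-1.5499)
  v4: (1-0.635)·(2.03,-1.72) + 0.635·(4.1,-1.53) = (3.3444,-1.5994)
Shoelace sum Σ(x_i·y_{i+1} − x_{i+1}·y_i):
  i=1: 1.0787·3.0254 − -1.8954·3.9032 = +10.6619 (running +10.6619)
  i=2: -1.8954·-1.5499 − -0.0028·3.0254 = +2.9462 (running +13.6080)
  i=3: -0.0028·-1.5994 − 3.3444·-1.5499 = +5.1880 (running +18.7961)
  i=4: 3.3444·3.9032 − 1.0787·-1.5994 = +14.7795 (running +33.5756)
Area = |Σ|/2 = |33.5756|/2 = 16.7878

Area at t=0.635: 16.7878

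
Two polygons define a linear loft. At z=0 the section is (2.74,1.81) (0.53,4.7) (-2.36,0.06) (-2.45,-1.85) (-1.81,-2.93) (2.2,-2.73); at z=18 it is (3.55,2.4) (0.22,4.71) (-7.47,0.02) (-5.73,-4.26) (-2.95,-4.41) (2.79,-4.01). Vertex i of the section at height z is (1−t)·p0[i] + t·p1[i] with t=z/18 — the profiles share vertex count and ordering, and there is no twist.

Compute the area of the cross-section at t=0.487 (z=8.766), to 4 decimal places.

Cross-section at t=0.487: each vertex is (1-t)·p0[i] + t·p1[i].
  v1: (1-0.487)·(2.74,1.81) + 0.487·(3.55,2.4) = (3.1345,2.0973)
  v2: (1-0.487)·(0.53,4.7) + 0.487·(0.22,4.71) = (0.3790,4.7049)
  v3: (1-0.487)·(-2.36,0.06) + 0.487·(-7.47,0.02) = (-4.8486,0.0405)
  v4: (1-0.487)·(-2.45,-1.85) + 0.487·(-5.73,-4.26) = (-4.0474,-3.0237)
  v5: (1-0.487)·(-1.81,-2.93) + 0.487·(-2.95,-4.41) = (-2.3652,-3.6508)
  v6: (1-0.487)·(2.2,-2.73) + 0.487·(2.79,-4.01) = (2.4873,-3.3534)
Shoelace sum Σ(x_i·y_{i+1} − x_{i+1}·y_i):
  i=1: 3.1345·4.7049 − 0.3790·2.0973 = +13.9523 (running +13.9523)
  i=2: 0.3790·0.0405 − -4.8486·4.7049 = +22.8272 (running +36.7796)
  i=3: -4.8486·-3.0237 − -4.0474·0.0405 = +14.8245 (running +51.6040)
  i=4: -4.0474·-3.6508 − -2.3652·-3.0237 = +7.6244 (running +59.2285)
  i=5: -2.3652·-3.3534 − 2.4873·-3.6508 = +17.0119 (running +76.2404)
  i=6: 2.4873·2.0973 − 3.1345·-3.3534 = +15.7278 (running +91.9682)
Area = |Σ|/2 = |91.9682|/2 = 45.9841

Area at t=0.487: 45.9841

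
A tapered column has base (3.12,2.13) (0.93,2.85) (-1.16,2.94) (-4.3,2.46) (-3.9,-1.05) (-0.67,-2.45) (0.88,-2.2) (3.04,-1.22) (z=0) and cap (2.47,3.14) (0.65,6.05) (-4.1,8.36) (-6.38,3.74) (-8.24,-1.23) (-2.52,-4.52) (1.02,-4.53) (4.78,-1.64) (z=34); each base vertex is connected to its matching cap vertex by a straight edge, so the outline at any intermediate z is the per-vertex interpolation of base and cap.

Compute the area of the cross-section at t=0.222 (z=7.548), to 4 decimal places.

Cross-section at t=0.222: each vertex is (1-t)·p0[i] + t·p1[i].
  v1: (1-0.222)·(3.12,2.13) + 0.222·(2.47,3.14) = (2.9757,2.3542)
  v2: (1-0.222)·(0.93,2.85) + 0.222·(0.65,6.05) = (0.8678,3.5604)
  v3: (1-0.222)·(-1.16,2.94) + 0.222·(-4.1,8.36) = (-1.8127,4.1432)
  v4: (1-0.222)·(-4.3,2.46) + 0.222·(-6.38,3.74) = (-4.7618,2.7442)
  v5: (1-0.222)·(-3.9,-1.05) + 0.222·(-8.24,-1.23) = (-4.8635,-1.0900)
  v6: (1-0.222)·(-0.67,-2.45) + 0.222·(-2.52,-4.52) = (-1.0807,-2.9095)
  v7: (1-0.222)·(0.88,-2.2) + 0.222·(1.02,-4.53) = (0.9111,-2.7173)
  v8: (1-0.222)·(3.04,-1.22) + 0.222·(4.78,-1.64) = (3.4263,-1.3132)
Shoelace sum Σ(x_i·y_{i+1} − x_{i+1}·y_i):
  i=1: 2.9757·3.5604 − 0.8678·2.3542 = +8.5516 (running +8.5516)
  i=2: 0.8678·4.1432 − -1.8127·3.5604 = +10.0495 (running +18.6011)
  i=3: -1.8127·2.7442 − -4.7618·4.1432 = +14.7548 (running +33.3560)
  i=4: -4.7618·-1.0900 − -4.8635·2.7442 = +18.5363 (running +51.8923)
  i=5: -4.8635·-2.9095 − -1.0807·-1.0900 = +12.9726 (running +64.8648)
  i=6: -1.0807·-2.7173 − 0.9111·-2.9095 = +5.5874 (running +70.4522)
  i=7: 0.9111·-1.3132 − 3.4263·-2.7173 = +8.1136 (running +78.5658)
  i=8: 3.4263·2.3542 − 2.9757·-1.3132 = +11.9740 (running +90.5398)
Area = |Σ|/2 = |90.5398|/2 = 45.2699

Area at t=0.222: 45.2699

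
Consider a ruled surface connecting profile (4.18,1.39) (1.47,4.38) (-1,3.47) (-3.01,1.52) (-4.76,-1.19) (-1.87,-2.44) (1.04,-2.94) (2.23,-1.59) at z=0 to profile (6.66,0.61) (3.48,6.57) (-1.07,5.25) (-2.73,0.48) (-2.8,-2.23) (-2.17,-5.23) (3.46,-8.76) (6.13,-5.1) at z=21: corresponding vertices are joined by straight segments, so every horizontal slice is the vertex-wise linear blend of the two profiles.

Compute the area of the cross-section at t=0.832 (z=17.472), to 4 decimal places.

Cross-section at t=0.832: each vertex is (1-t)·p0[i] + t·p1[i].
  v1: (1-0.832)·(4.18,1.39) + 0.832·(6.66,0.61) = (6.2434,0.7410)
  v2: (1-0.832)·(1.47,4.38) + 0.832·(3.48,6.57) = (3.1423,6.2021)
  v3: (1-0.832)·(-1,3.47) + 0.832·(-1.07,5.25) = (-1.0582,4.9510)
  v4: (1-0.832)·(-3.01,1.52) + 0.832·(-2.73,0.48) = (-2.7770,0.6547)
  v5: (1-0.832)·(-4.76,-1.19) + 0.832·(-2.8,-2.23) = (-3.1293,-2.0553)
  v6: (1-0.832)·(-1.87,-2.44) + 0.832·(-2.17,-5.23) = (-2.1196,-4.7613)
  v7: (1-0.832)·(1.04,-2.94) + 0.832·(3.46,-8.76) = (3.0534,-7.7822)
  v8: (1-0.832)·(2.23,-1.59) + 0.832·(6.13,-5.1) = (5.4748,-4.5103)
Shoelace sum Σ(x_i·y_{i+1} − x_{i+1}·y_i):
  i=1: 6.2434·6.2021 − 3.1423·0.7410 = +36.3932 (running +36.3932)
  i=2: 3.1423·4.9510 − -1.0582·6.2021 = +22.1208 (running +58.5140)
  i=3: -1.0582·0.6547 − -2.7770·4.9510 = +13.0562 (running +71.5702)
  i=4: -2.7770·-2.0553 − -3.1293·0.6547 = +7.7564 (running +79.3266)
  i=5: -3.1293·-4.7613 − -2.1196·-2.0553 = +10.5430 (running +89.8696)
  i=6: -2.1196·-7.7822 − 3.0534·-4.7613 = +31.0335 (running +120.9031)
  i=7: 3.0534·-4.5103 − 5.4748·-7.7822 = +28.8342 (running +149.7373)
  i=8: 5.4748·0.7410 − 6.2434·-4.5103 = +32.2166 (running +181.9539)
Area = |Σ|/2 = |181.9539|/2 = 90.9770

Area at t=0.832: 90.9770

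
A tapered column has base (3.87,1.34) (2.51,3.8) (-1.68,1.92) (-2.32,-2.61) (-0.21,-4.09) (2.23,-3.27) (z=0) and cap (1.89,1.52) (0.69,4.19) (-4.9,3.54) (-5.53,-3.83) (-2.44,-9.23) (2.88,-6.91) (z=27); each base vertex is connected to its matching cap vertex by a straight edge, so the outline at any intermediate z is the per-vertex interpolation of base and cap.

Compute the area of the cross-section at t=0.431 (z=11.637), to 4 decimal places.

Area at t=0.431: 52.4306

Cross-section at t=0.431: each vertex is (1-t)·p0[i] + t·p1[i].
  v1: (1-0.431)·(3.87,1.34) + 0.431·(1.89,1.52) = (3.0166,1.4176)
  v2: (1-0.431)·(2.51,3.8) + 0.431·(0.69,4.19) = (1.7256,3.9681)
  v3: (1-0.431)·(-1.68,1.92) + 0.431·(-4.9,3.54) = (-3.0678,2.6182)
  v4: (1-0.431)·(-2.32,-2.61) + 0.431·(-5.53,-3.83) = (-3.7035,-3.1358)
  v5: (1-0.431)·(-0.21,-4.09) + 0.431·(-2.44,-9.23) = (-1.1711,-6.3053)
  v6: (1-0.431)·(2.23,-3.27) + 0.431·(2.88,-6.91) = (2.5101,-4.8388)
Shoelace sum Σ(x_i·y_{i+1} − x_{i+1}·y_i):
  i=1: 3.0166·3.9681 − 1.7256·1.4176 = +9.5241 (running +9.5241)
  i=2: 1.7256·2.6182 − -3.0678·3.9681 = +16.6913 (running +26.2154)
  i=3: -3.0678·-3.1358 − -3.7035·2.6182 = +19.3167 (running +45.5321)
  i=4: -3.7035·-6.3053 − -1.1711·-3.1358 = +19.6794 (running +65.2116)
  i=5: -1.1711·-4.8388 − 2.5101·-6.3053 = +21.4943 (running +86.7058)
  i=6: 2.5101·1.4176 − 3.0166·-4.8388 = +18.1553 (running +104.8611)
Area = |Σ|/2 = |104.8611|/2 = 52.4306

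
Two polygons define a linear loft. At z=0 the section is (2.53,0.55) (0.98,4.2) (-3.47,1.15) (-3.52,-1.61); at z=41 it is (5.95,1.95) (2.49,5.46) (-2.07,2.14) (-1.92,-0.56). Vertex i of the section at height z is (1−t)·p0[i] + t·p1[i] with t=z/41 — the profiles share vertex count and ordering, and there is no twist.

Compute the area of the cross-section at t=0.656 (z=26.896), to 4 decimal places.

Area at t=0.656: 22.5191

Cross-section at t=0.656: each vertex is (1-t)·p0[i] + t·p1[i].
  v1: (1-0.656)·(2.53,0.55) + 0.656·(5.95,1.95) = (4.7735,1.4684)
  v2: (1-0.656)·(0.98,4.2) + 0.656·(2.49,5.46) = (1.9706,5.0266)
  v3: (1-0.656)·(-3.47,1.15) + 0.656·(-2.07,2.14) = (-2.5516,1.7994)
  v4: (1-0.656)·(-3.52,-1.61) + 0.656·(-1.92,-0.56) = (-2.4704,-0.9212)
Shoelace sum Σ(x_i·y_{i+1} − x_{i+1}·y_i):
  i=1: 4.7735·5.0266 − 1.9706·1.4684 = +21.1008 (running +21.1008)
  i=2: 1.9706·1.7994 − -2.5516·5.0266 = +16.3717 (running +37.4725)
  i=3: -2.5516·-0.9212 − -2.4704·1.7994 = +6.7959 (running +44.2684)
  i=4: -2.4704·1.4684 − 4.7735·-0.9212 = +0.7698 (running +45.0382)
Area = |Σ|/2 = |45.0382|/2 = 22.5191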